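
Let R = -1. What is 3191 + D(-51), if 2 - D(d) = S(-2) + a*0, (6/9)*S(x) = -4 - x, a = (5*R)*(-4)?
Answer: 3196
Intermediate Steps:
a = 20 (a = (5*(-1))*(-4) = -5*(-4) = 20)
S(x) = -6 - 3*x/2 (S(x) = 3*(-4 - x)/2 = -6 - 3*x/2)
D(d) = 5 (D(d) = 2 - ((-6 - 3/2*(-2)) + 20*0) = 2 - ((-6 + 3) + 0) = 2 - (-3 + 0) = 2 - 1*(-3) = 2 + 3 = 5)
3191 + D(-51) = 3191 + 5 = 3196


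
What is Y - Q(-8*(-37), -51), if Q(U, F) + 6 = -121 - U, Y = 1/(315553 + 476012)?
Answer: 334831996/791565 ≈ 423.00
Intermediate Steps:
Y = 1/791565 ≈ 1.2633e-6
Q(U, F) = -127 - U (Q(U, F) = -6 + (-121 - U) = -127 - U)
Y - Q(-8*(-37), -51) = 1/791565 - (-127 - (-8)*(-37)) = 1/791565 - (-127 - 1*296) = 1/791565 - (-127 - 296) = 1/791565 - 1*(-423) = 1/791565 + 423 = 334831996/791565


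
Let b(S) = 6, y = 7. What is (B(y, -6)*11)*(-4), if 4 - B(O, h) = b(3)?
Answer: 88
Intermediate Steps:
B(O, h) = -2 (B(O, h) = 4 - 1*6 = 4 - 6 = -2)
(B(y, -6)*11)*(-4) = -2*11*(-4) = -22*(-4) = 88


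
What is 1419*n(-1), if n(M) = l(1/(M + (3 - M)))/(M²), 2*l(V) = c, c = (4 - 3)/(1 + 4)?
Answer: 1419/10 ≈ 141.90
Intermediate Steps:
c = ⅕ (c = 1/5 = 1*(⅕) = ⅕ ≈ 0.20000)
l(V) = ⅒ (l(V) = (½)*(⅕) = ⅒)
n(M) = 1/(10*M²) (n(M) = 1/(10*(M²)) = 1/(10*M²))
1419*n(-1) = 1419*((⅒)/(-1)²) = 1419*((⅒)*1) = 1419*(⅒) = 1419/10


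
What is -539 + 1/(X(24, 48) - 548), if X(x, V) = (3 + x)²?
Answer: -97558/181 ≈ -538.99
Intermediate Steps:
-539 + 1/(X(24, 48) - 548) = -539 + 1/((3 + 24)² - 548) = -539 + 1/(27² - 548) = -539 + 1/(729 - 548) = -539 + 1/181 = -97558/181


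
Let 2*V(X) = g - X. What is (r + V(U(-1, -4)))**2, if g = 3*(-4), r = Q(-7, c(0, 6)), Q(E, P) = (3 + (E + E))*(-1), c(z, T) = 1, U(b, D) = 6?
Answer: 4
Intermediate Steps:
Q(E, P) = -3 - 2*E (Q(E, P) = (3 + 2*E)*(-1) = -3 - 2*E)
r = 11 (r = -3 - 2*(-7) = -3 + 14 = 11)
g = -12
V(X) = -6 - X/2 (V(X) = (-12 - X)/2 = -6 - X/2)
(r + V(U(-1, -4)))**2 = (11 + (-6 - 1/2*6))**2 = (11 + (-6 - 3))**2 = (11 - 9)**2 = 2**2 = 4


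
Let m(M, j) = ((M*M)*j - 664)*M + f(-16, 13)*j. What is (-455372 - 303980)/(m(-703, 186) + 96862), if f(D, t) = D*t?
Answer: 94919/8077656932 ≈ 1.1751e-5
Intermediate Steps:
m(M, j) = -208*j + M*(-664 + j*M**2) (m(M, j) = ((M*M)*j - 664)*M + (-16*13)*j = (M**2*j - 664)*M - 208*j = (j*M**2 - 664)*M - 208*j = (-664 + j*M**2)*M - 208*j = M*(-664 + j*M**2) - 208*j = -208*j + M*(-664 + j*M**2))
(-455372 - 303980)/(m(-703, 186) + 96862) = (-455372 - 303980)/((-664*(-703) - 208*186 + 186*(-703)**3) + 96862) = -759352/((466792 - 38688 + 186*(-347428927)) + 96862) = -759352/((466792 - 38688 - 64621780422) + 96862) = -759352/(-64621352318 + 96862) = -759352/(-64621255456) = -759352*(-1/64621255456) = 94919/8077656932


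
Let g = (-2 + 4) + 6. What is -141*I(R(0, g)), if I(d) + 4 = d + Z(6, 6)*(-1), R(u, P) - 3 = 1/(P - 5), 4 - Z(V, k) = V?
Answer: -188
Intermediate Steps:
Z(V, k) = 4 - V
g = 8 (g = 2 + 6 = 8)
R(u, P) = 3 + 1/(-5 + P) (R(u, P) = 3 + 1/(P - 5) = 3 + 1/(-5 + P))
I(d) = -2 + d (I(d) = -4 + (d + (4 - 1*6)*(-1)) = -4 + (d + (4 - 6)*(-1)) = -4 + (d - 2*(-1)) = -4 + (d + 2) = -4 + (2 + d) = -2 + d)
-141*I(R(0, g)) = -141*(-2 + (-14 + 3*8)/(-5 + 8)) = -141*(-2 + (-14 + 24)/3) = -141*(-2 + (1/3)*10) = -141*(-2 + 10/3) = -141*4/3 = -188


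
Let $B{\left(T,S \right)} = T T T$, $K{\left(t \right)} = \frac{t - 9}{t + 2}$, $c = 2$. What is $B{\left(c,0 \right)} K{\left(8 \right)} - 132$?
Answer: $- \frac{664}{5} \approx -132.8$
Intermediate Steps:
$K{\left(t \right)} = \frac{-9 + t}{2 + t}$
$B{\left(T,S \right)} = T^{3}$ ($B{\left(T,S \right)} = T^{2} T = T^{3}$)
$B{\left(c,0 \right)} K{\left(8 \right)} - 132 = 2^{3} \frac{-9 + 8}{2 + 8} - 132 = 8 \cdot \frac{1}{10} \left(-1\right) - 132 = 8 \left(- \frac{1}{10}\right) - 132 = - \frac{4}{5} - 132 = - \frac{664}{5}$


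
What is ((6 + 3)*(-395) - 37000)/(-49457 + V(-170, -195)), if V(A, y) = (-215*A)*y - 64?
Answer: 40555/7176771 ≈ 0.0056509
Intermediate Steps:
V(A, y) = -64 - 215*A*y (V(A, y) = -215*A*y - 64 = -64 - 215*A*y)
((6 + 3)*(-395) - 37000)/(-49457 + V(-170, -195)) = ((6 + 3)*(-395) - 37000)/(-49457 + (-64 - 215*(-170)*(-195))) = (9*(-395) - 37000)/(-49457 + (-64 - 7127250)) = (-3555 - 37000)/(-49457 - 7127314) = -40555/(-7176771) = -40555*(-1/7176771) = 40555/7176771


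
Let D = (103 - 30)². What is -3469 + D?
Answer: 1860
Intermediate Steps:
D = 5329 (D = 73² = 5329)
-3469 + D = -3469 + 5329 = 1860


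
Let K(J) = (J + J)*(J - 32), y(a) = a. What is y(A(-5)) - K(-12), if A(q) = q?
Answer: -1061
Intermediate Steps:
K(J) = 2*J*(-32 + J) (K(J) = (2*J)*(-32 + J) = 2*J*(-32 + J))
y(A(-5)) - K(-12) = -5 - 2*(-12)*(-32 - 12) = -5 - 2*(-12)*(-44) = -5 - 1*1056 = -5 - 1056 = -1061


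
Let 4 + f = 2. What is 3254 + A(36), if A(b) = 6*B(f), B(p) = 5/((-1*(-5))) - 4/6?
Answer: 3256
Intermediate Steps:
f = -2 (f = -4 + 2 = -2)
B(p) = 1/3 (B(p) = 5/5 - 4*1/6 = 5*(1/5) - 2/3 = 1 - 2/3 = 1/3)
A(b) = 2 (A(b) = 6*(1/3) = 2)
3254 + A(36) = 3254 + 2 = 3256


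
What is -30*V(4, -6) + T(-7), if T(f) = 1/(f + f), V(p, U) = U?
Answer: 2519/14 ≈ 179.93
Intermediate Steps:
T(f) = 1/(2*f)
-30*V(4, -6) + T(-7) = -30*(-6) + (½)/(-7) = 180 + (½)*(-⅐) = 180 - 1/14 = 2519/14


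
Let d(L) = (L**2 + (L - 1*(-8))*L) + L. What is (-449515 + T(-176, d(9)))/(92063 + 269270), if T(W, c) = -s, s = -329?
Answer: -449186/361333 ≈ -1.2431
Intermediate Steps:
d(L) = L + L**2 + L*(8 + L) (d(L) = (L**2 + (L + 8)*L) + L = (L**2 + (8 + L)*L) + L = (L**2 + L*(8 + L)) + L = L + L**2 + L*(8 + L))
T(W, c) = 329 (T(W, c) = -1*(-329) = 329)
(-449515 + T(-176, d(9)))/(92063 + 269270) = (-449515 + 329)/(92063 + 269270) = -449186/361333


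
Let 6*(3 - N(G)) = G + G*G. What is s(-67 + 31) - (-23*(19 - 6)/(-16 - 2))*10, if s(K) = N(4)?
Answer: -1498/9 ≈ -166.44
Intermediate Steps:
N(G) = 3 - G/6 - G²/6 (N(G) = 3 - (G + G*G)/6 = 3 - (G + G²)/6 = 3 + (-G/6 - G²/6) = 3 - G/6 - G²/6)
s(K) = -⅓ (s(K) = 3 - ⅙*4 - ⅙*4² = 3 - ⅔ - ⅙*16 = 3 - ⅔ - 8/3 = -⅓)
s(-67 + 31) - (-23*(19 - 6)/(-16 - 2))*10 = -⅓ - (-23*(19 - 6)/(-16 - 2))*10 = -⅓ - (-299/(-18))*10 = -⅓ - (-299*(-1)/18)*10 = -⅓ - (-23*(-13/18))*10 = -⅓ - 299*10/18 = -⅓ - 1*1495/9 = -⅓ - 1495/9 = -1498/9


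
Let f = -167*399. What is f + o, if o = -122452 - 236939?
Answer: -426024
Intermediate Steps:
o = -359391
f = -66633
f + o = -66633 - 359391 = -426024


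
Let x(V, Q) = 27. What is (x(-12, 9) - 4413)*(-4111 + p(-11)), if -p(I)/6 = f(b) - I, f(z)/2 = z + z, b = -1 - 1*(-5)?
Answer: 18741378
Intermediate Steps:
b = 4 (b = -1 + 5 = 4)
f(z) = 4*z (f(z) = 2*(z + z) = 2*(2*z) = 4*z)
p(I) = -96 + 6*I (p(I) = -6*(4*4 - I) = -6*(16 - I) = -96 + 6*I)
(x(-12, 9) - 4413)*(-4111 + p(-11)) = (27 - 4413)*(-4111 + (-96 + 6*(-11))) = -4386*(-4111 + (-96 - 66)) = -4386*(-4111 - 162) = -4386*(-4273) = 18741378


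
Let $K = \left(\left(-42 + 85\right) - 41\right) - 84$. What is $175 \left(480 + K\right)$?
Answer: $69650$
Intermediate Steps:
$K = -82$ ($K = \left(43 - 41\right) - 84 = 2 - 84 = -82$)
$175 \left(480 + K\right) = 175 \left(480 - 82\right) = 175 \cdot 398 = 69650$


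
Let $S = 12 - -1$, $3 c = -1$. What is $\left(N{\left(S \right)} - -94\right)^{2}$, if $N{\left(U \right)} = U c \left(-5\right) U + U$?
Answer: $\frac{1359556}{9} \approx 1.5106 \cdot 10^{5}$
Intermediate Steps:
$c = - \frac{1}{3}$ ($c = \frac{1}{3} \left(-1\right) = - \frac{1}{3} \approx -0.33333$)
$S = 13$ ($S = 12 + 1 = 13$)
$N{\left(U \right)} = U + \frac{5 U^{2}}{3}$ ($N{\left(U \right)} = U \left(- \frac{1}{3}\right) \left(-5\right) U + U = - \frac{U}{3} \left(-5\right) U + U = \frac{5 U}{3} U + U = \frac{5 U^{2}}{3} + U = U + \frac{5 U^{2}}{3}$)
$\left(N{\left(S \right)} - -94\right)^{2} = \left(\frac{1}{3} \cdot 13 \left(3 + 5 \cdot 13\right) - -94\right)^{2} = \left(\frac{1}{3} \cdot 13 \left(3 + 65\right) + \left(99 - 5\right)\right)^{2} = \left(\frac{1}{3} \cdot 13 \cdot 68 + 94\right)^{2} = \left(\frac{884}{3} + 94\right)^{2} = \left(\frac{1166}{3}\right)^{2} = \frac{1359556}{9}$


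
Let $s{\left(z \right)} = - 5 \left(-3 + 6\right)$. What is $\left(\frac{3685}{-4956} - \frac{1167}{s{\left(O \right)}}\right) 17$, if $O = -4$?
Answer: $\frac{32460803}{24780} \approx 1310.0$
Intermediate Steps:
$s{\left(z \right)} = -15$ ($s{\left(z \right)} = \left(-5\right) 3 = -15$)
$\left(\frac{3685}{-4956} - \frac{1167}{s{\left(O \right)}}\right) 17 = \left(\frac{3685}{-4956} - \frac{1167}{-15}\right) 17 = \left(3685 \left(- \frac{1}{4956}\right) - - \frac{389}{5}\right) 17 = \left(- \frac{3685}{4956} + \frac{389}{5}\right) 17 = \frac{1909459}{24780} \cdot 17 = \frac{32460803}{24780}$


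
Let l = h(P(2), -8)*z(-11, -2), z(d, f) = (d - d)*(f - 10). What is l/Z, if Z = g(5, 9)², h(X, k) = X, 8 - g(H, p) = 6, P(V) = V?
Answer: 0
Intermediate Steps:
g(H, p) = 2 (g(H, p) = 8 - 1*6 = 8 - 6 = 2)
z(d, f) = 0 (z(d, f) = 0*(-10 + f) = 0)
l = 0 (l = 2*0 = 0)
Z = 4 (Z = 2² = 4)
l/Z = 0/4 = 0*(¼) = 0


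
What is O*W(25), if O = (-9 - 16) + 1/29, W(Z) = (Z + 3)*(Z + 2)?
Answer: -547344/29 ≈ -18874.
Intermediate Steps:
W(Z) = (2 + Z)*(3 + Z) (W(Z) = (3 + Z)*(2 + Z) = (2 + Z)*(3 + Z))
O = -724/29 (O = -25 + 1/29 = -724/29 ≈ -24.966)
O*W(25) = -724*(6 + 25² + 5*25)/29 = -724*(6 + 625 + 125)/29 = -724/29*756 = -547344/29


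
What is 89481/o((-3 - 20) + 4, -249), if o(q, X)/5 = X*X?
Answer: 29827/103335 ≈ 0.28864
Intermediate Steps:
o(q, X) = 5*X**2 (o(q, X) = 5*(X*X) = 5*X**2)
89481/o((-3 - 20) + 4, -249) = 89481/((5*(-249)**2)) = 89481/((5*62001)) = 89481/310005 = 89481*(1/310005) = 29827/103335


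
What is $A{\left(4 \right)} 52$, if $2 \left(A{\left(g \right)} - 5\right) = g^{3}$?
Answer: $1924$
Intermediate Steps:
$A{\left(g \right)} = 5 + \frac{g^{3}}{2}$
$A{\left(4 \right)} 52 = \left(5 + \frac{4^{3}}{2}\right) 52 = \left(5 + \frac{1}{2} \cdot 64\right) 52 = \left(5 + 32\right) 52 = 37 \cdot 52 = 1924$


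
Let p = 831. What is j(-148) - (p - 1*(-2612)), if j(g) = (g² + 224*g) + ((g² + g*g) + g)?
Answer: 28969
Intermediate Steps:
j(g) = 3*g² + 225*g (j(g) = (g² + 224*g) + ((g² + g²) + g) = (g² + 224*g) + (2*g² + g) = (g² + 224*g) + (g + 2*g²) = 3*g² + 225*g)
j(-148) - (p - 1*(-2612)) = 3*(-148)*(75 - 148) - (831 - 1*(-2612)) = 3*(-148)*(-73) - (831 + 2612) = 32412 - 1*3443 = 32412 - 3443 = 28969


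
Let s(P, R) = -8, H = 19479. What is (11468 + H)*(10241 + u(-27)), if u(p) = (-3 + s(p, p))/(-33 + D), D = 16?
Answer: 5388120276/17 ≈ 3.1695e+8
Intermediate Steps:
u(p) = 11/17 (u(p) = (-3 - 8)/(-33 + 16) = -11/(-17) = -11*(-1/17) = 11/17)
(11468 + H)*(10241 + u(-27)) = (11468 + 19479)*(10241 + 11/17) = 30947*(174108/17) = 5388120276/17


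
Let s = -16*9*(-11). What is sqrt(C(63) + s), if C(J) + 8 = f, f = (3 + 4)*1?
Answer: sqrt(1583) ≈ 39.787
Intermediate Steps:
f = 7 (f = 7*1 = 7)
C(J) = -1 (C(J) = -8 + 7 = -1)
s = 1584 (s = -144*(-11) = 1584)
sqrt(C(63) + s) = sqrt(-1 + 1584) = sqrt(1583)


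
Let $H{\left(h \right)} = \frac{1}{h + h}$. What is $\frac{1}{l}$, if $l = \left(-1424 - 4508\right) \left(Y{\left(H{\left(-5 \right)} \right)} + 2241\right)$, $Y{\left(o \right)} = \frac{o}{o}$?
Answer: $- \frac{1}{13299544} \approx -7.5191 \cdot 10^{-8}$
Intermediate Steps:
$H{\left(h \right)} = \frac{1}{2 h}$
$Y{\left(o \right)} = 1$
$l = -13299544$ ($l = \left(-1424 - 4508\right) \left(1 + 2241\right) = \left(-5932\right) 2242 = -13299544$)
$\frac{1}{l} = \frac{1}{-13299544} = - \frac{1}{13299544}$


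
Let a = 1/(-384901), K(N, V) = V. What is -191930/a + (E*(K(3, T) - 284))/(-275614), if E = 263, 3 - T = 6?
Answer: 20360722121868501/275614 ≈ 7.3874e+10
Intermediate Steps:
T = -3 (T = 3 - 1*6 = 3 - 6 = -3)
a = -1/384901 ≈ -2.5981e-6
-191930/a + (E*(K(3, T) - 284))/(-275614) = -191930/(-1/384901) + (263*(-3 - 284))/(-275614) = -191930*(-384901) + (263*(-287))*(-1/275614) = 73874048930 - 75481*(-1/275614) = 73874048930 + 75481/275614 = 20360722121868501/275614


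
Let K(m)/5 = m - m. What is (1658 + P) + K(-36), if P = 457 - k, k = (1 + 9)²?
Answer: 2015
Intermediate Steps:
K(m) = 0 (K(m) = 5*(m - m) = 5*0 = 0)
k = 100 (k = 10² = 100)
P = 357 (P = 457 - 1*100 = 457 - 100 = 357)
(1658 + P) + K(-36) = (1658 + 357) + 0 = 2015 + 0 = 2015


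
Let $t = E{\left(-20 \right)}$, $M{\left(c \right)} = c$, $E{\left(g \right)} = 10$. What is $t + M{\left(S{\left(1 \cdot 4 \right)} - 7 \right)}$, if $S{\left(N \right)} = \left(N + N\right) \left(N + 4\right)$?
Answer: $67$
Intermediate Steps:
$S{\left(N \right)} = 2 N \left(4 + N\right)$
$t = 10$
$t + M{\left(S{\left(1 \cdot 4 \right)} - 7 \right)} = 10 - \left(7 - 2 \cdot 1 \cdot 4 \left(4 + 1 \cdot 4\right)\right) = 10 - \left(7 - 8 \left(4 + 4\right)\right) = 10 - \left(7 - 64\right) = 10 + \left(64 - 7\right) = 10 + 57 = 67$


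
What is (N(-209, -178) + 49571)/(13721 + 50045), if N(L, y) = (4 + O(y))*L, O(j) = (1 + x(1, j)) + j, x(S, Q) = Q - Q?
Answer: 42864/31883 ≈ 1.3444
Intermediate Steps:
x(S, Q) = 0
O(j) = 1 + j (O(j) = (1 + 0) + j = 1 + j)
N(L, y) = L*(5 + y) (N(L, y) = (4 + (1 + y))*L = (5 + y)*L = L*(5 + y))
(N(-209, -178) + 49571)/(13721 + 50045) = (-209*(5 - 178) + 49571)/(13721 + 50045) = (-209*(-173) + 49571)/63766 = (36157 + 49571)*(1/63766) = 85728*(1/63766) = 42864/31883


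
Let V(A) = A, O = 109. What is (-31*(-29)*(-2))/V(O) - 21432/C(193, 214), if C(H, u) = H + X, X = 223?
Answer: -385507/5668 ≈ -68.015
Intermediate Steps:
C(H, u) = 223 + H (C(H, u) = H + 223 = 223 + H)
(-31*(-29)*(-2))/V(O) - 21432/C(193, 214) = (-31*(-29)*(-2))/109 - 21432/(223 + 193) = (899*(-2))*(1/109) - 21432/416 = -1798*1/109 - 21432*1/416 = -1798/109 - 2679/52 = -385507/5668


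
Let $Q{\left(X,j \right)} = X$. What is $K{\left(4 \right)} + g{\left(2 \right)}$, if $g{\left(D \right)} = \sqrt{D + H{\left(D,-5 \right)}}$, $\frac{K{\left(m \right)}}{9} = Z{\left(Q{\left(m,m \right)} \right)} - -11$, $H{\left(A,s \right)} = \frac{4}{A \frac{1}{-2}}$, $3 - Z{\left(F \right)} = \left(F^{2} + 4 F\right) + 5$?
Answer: $-207 + i \sqrt{2} \approx -207.0 + 1.4142 i$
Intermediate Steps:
$Z{\left(F \right)} = -2 - F^{2} - 4 F$ ($Z{\left(F \right)} = 3 - \left(\left(F^{2} + 4 F\right) + 5\right) = 3 - \left(5 + F^{2} + 4 F\right) = -2 - F^{2} - 4 F$)
$H{\left(A,s \right)} = - \frac{8}{A}$ ($H{\left(A,s \right)} = \frac{4}{A \left(- \frac{1}{2}\right)} = \frac{4}{\left(- \frac{1}{2}\right) A} = 4 \left(- \frac{2}{A}\right) = - \frac{8}{A}$)
$K{\left(m \right)} = 81 - 36 m - 9 m^{2}$ ($K{\left(m \right)} = 9 \left(\left(-2 - m^{2} - 4 m\right) - -11\right) = 9 \left(\left(-2 - m^{2} - 4 m\right) + 11\right) = 9 \left(9 - m^{2} - 4 m\right) = 81 - 36 m - 9 m^{2}$)
$g{\left(D \right)} = \sqrt{D - \frac{8}{D}}$
$K{\left(4 \right)} + g{\left(2 \right)} = \left(81 - 144 - 9 \cdot 4^{2}\right) + \sqrt{2 - \frac{8}{2}} = \left(81 - 144 - 144\right) + \sqrt{2 - 4} = -207 + \sqrt{-2} = -207 + i \sqrt{2}$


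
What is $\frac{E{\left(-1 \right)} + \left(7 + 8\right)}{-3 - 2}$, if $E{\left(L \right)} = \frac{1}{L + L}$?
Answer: $- \frac{29}{10} \approx -2.9$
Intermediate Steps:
$E{\left(L \right)} = \frac{1}{2 L}$
$\frac{E{\left(-1 \right)} + \left(7 + 8\right)}{-3 - 2} = \frac{\frac{1}{2 \left(-1\right)} + \left(7 + 8\right)}{-3 - 2} = \frac{\frac{1}{2} \left(-1\right) + 15}{-5} = \left(- \frac{1}{2} + 15\right) \left(- \frac{1}{5}\right) = \frac{29}{2} \left(- \frac{1}{5}\right) = - \frac{29}{10}$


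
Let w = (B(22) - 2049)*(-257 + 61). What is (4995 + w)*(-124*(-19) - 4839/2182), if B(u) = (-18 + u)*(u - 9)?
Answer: 2035927720871/2182 ≈ 9.3306e+8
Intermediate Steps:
B(u) = (-18 + u)*(-9 + u)
w = 391412 (w = ((162 + 22² - 27*22) - 2049)*(-257 + 61) = ((162 + 484 - 594) - 2049)*(-196) = (52 - 2049)*(-196) = -1997*(-196) = 391412)
(4995 + w)*(-124*(-19) - 4839/2182) = (4995 + 391412)*(-124*(-19) - 4839/2182) = 396407*(2356 - 4839*1/2182) = 396407*(2356 - 4839/2182) = 396407*(5135953/2182) = 2035927720871/2182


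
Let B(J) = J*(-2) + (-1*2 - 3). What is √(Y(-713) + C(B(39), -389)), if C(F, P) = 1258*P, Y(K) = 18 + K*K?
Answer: 5*√761 ≈ 137.93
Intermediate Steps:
Y(K) = 18 + K²
B(J) = -5 - 2*J (B(J) = -2*J + (-2 - 3) = -2*J - 5 = -5 - 2*J)
√(Y(-713) + C(B(39), -389)) = √((18 + (-713)²) + 1258*(-389)) = √((18 + 508369) - 489362) = √(508387 - 489362) = √19025 = 5*√761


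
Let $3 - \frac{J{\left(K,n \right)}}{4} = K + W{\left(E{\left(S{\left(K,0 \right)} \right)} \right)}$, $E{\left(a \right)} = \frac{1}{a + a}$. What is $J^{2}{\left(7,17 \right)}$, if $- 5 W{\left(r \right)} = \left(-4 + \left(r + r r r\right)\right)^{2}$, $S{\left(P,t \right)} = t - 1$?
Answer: $\frac{7921}{6400} \approx 1.2377$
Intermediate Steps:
$S{\left(P,t \right)} = -1 + t$
$E{\left(a \right)} = \frac{1}{2 a}$
$W{\left(r \right)} = - \frac{\left(-4 + r + r^{3}\right)^{2}}{5}$ ($W{\left(r \right)} = - \frac{\left(-4 + \left(r + r r r\right)\right)^{2}}{5} = - \frac{\left(-4 + \left(r + r r^{2}\right)\right)^{2}}{5} = - \frac{\left(-4 + \left(r + r^{3}\right)\right)^{2}}{5} = - \frac{\left(-4 + r + r^{3}\right)^{2}}{5}$)
$J{\left(K,n \right)} = \frac{2329}{80} - 4 K$ ($J{\left(K,n \right)} = 12 - 4 \left(K - \frac{\left(-4 + \frac{1}{2 \left(-1 + 0\right)} + \left(\frac{1}{2 \left(-1 + 0\right)}\right)^{3}\right)^{2}}{5}\right) = 12 - 4 \left(K - \frac{\left(-4 + \frac{1}{2 \left(-1\right)} + \left(\frac{1}{2 \left(-1\right)}\right)^{3}\right)^{2}}{5}\right) = 12 - 4 \left(K - \frac{\left(-4 + \frac{1}{2} \left(-1\right) + \left(\frac{1}{2} \left(-1\right)\right)^{3}\right)^{2}}{5}\right) = 12 - 4 \left(K - \frac{\left(-4 - \frac{1}{2} + \left(- \frac{1}{2}\right)^{3}\right)^{2}}{5}\right) = 12 - 4 \left(K - \frac{\left(-4 - \frac{1}{2} - \frac{1}{8}\right)^{2}}{5}\right) = 12 - 4 \left(K - \frac{\left(- \frac{37}{8}\right)^{2}}{5}\right) = 12 - 4 \left(K - \frac{1369}{320}\right) = 12 - 4 \left(- \frac{1369}{320} + K\right) = 12 - \left(- \frac{1369}{80} + 4 K\right) = \frac{2329}{80} - 4 K$)
$J^{2}{\left(7,17 \right)} = \left(\frac{2329}{80} - 28\right)^{2} = \left(\frac{89}{80}\right)^{2} = \frac{7921}{6400}$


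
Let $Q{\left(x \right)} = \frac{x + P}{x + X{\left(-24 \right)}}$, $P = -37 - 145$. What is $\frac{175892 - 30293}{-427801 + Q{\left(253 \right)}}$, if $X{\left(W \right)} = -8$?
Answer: $- \frac{11890585}{34937058} \approx -0.34034$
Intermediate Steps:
$P = -182$ ($P = -37 - 145 = -182$)
$Q{\left(x \right)} = \frac{-182 + x}{-8 + x}$ ($Q{\left(x \right)} = \frac{x - 182}{x - 8} = \frac{-182 + x}{-8 + x}$)
$\frac{175892 - 30293}{-427801 + Q{\left(253 \right)}} = \frac{175892 - 30293}{-427801 + \frac{-182 + 253}{-8 + 253}} = \frac{145599}{-427801 + \frac{1}{245} \cdot 71} = \frac{145599}{-427801 + \frac{71}{245}} = \frac{145599}{- \frac{104811174}{245}} = 145599 \left(- \frac{245}{104811174}\right) = - \frac{11890585}{34937058}$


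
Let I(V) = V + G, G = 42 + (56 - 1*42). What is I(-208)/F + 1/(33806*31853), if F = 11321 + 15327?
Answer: -20459624511/3586895807458 ≈ -0.0057040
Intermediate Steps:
G = 56 (G = 42 + (56 - 42) = 42 + 14 = 56)
I(V) = 56 + V (I(V) = V + 56 = 56 + V)
F = 26648
I(-208)/F + 1/(33806*31853) = (56 - 208)/26648 + 1/(33806*31853) = -152*1/26648 + (1/33806)*(1/31853) = -19/3331 + 1/1076822518 = -20459624511/3586895807458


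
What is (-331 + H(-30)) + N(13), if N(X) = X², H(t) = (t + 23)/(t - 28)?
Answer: -9389/58 ≈ -161.88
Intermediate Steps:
H(t) = (23 + t)/(-28 + t)
(-331 + H(-30)) + N(13) = (-331 + (23 - 30)/(-28 - 30)) + 13² = (-331 - 7/(-58)) + 169 = (-331 - 1/58*(-7)) + 169 = (-331 + 7/58) + 169 = -19191/58 + 169 = -9389/58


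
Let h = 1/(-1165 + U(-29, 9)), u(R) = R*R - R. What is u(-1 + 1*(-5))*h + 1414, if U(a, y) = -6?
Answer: 1655752/1171 ≈ 1414.0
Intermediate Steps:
u(R) = R² - R
h = -1/1171 (h = 1/(-1165 - 6) = 1/(-1171) = -1/1171 ≈ -0.00085397)
u(-1 + 1*(-5))*h + 1414 = ((-1 + 1*(-5))*(-1 + (-1 + 1*(-5))))*(-1/1171) + 1414 = ((-1 - 5)*(-1 + (-1 - 5)))*(-1/1171) + 1414 = -6*(-1 - 6)*(-1/1171) + 1414 = -6*(-7)*(-1/1171) + 1414 = 42*(-1/1171) + 1414 = -42/1171 + 1414 = 1655752/1171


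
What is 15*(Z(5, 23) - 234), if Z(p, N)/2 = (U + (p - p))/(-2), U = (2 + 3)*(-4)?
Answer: -3210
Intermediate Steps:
U = -20 (U = 5*(-4) = -20)
Z(p, N) = 20 (Z(p, N) = 2*((-20 + (p - p))/(-2)) = 2*((-20 + 0)*(-½)) = 2*(-20*(-½)) = 2*10 = 20)
15*(Z(5, 23) - 234) = 15*(20 - 234) = 15*(-214) = -3210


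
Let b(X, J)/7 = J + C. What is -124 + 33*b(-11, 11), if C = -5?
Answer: 1262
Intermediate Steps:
b(X, J) = -35 + 7*J (b(X, J) = 7*(J - 5) = 7*(-5 + J) = -35 + 7*J)
-124 + 33*b(-11, 11) = -124 + 33*(-35 + 7*11) = -124 + 33*(-35 + 77) = -124 + 33*42 = -124 + 1386 = 1262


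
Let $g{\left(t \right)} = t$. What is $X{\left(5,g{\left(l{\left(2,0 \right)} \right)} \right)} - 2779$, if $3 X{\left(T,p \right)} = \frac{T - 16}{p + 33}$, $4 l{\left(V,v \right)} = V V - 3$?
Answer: $- \frac{1108865}{399} \approx -2779.1$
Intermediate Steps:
$l{\left(V,v \right)} = - \frac{3}{4} + \frac{V^{2}}{4}$ ($l{\left(V,v \right)} = \frac{V V - 3}{4} = \frac{V^{2} - 3}{4} = \frac{-3 + V^{2}}{4} = - \frac{3}{4} + \frac{V^{2}}{4}$)
$X{\left(T,p \right)} = \frac{-16 + T}{3 \left(33 + p\right)}$ ($X{\left(T,p \right)} = \frac{\left(T - 16\right) \frac{1}{p + 33}}{3} = \frac{\left(-16 + T\right) \frac{1}{33 + p}}{3} = \frac{\frac{1}{33 + p} \left(-16 + T\right)}{3} = \frac{-16 + T}{3 \left(33 + p\right)}$)
$X{\left(5,g{\left(l{\left(2,0 \right)} \right)} \right)} - 2779 = \frac{-16 + 5}{3 \left(33 - \left(\frac{3}{4} - \frac{2^{2}}{4}\right)\right)} - 2779 = \frac{1}{3} \frac{1}{33 + \left(- \frac{3}{4} + \frac{1}{4} \cdot 4\right)} \left(-11\right) - 2779 = \frac{1}{3} \frac{1}{33 + \left(- \frac{3}{4} + 1\right)} \left(-11\right) - 2779 = \frac{1}{3} \frac{1}{33 + \frac{1}{4}} \left(-11\right) - 2779 = \frac{1}{3} \frac{1}{\frac{133}{4}} \left(-11\right) - 2779 = \frac{1}{3} \cdot \frac{4}{133} \left(-11\right) - 2779 = - \frac{44}{399} - 2779 = - \frac{1108865}{399}$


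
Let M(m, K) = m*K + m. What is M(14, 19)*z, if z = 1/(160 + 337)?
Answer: 40/71 ≈ 0.56338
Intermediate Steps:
M(m, K) = m + K*m (M(m, K) = K*m + m = m + K*m)
z = 1/497 ≈ 0.0020121
M(14, 19)*z = (14*(1 + 19))*(1/497) = (14*20)*(1/497) = 280*(1/497) = 40/71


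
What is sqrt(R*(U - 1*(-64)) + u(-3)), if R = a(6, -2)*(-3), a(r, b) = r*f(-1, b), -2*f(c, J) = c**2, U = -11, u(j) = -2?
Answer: 5*sqrt(19) ≈ 21.794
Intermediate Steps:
f(c, J) = -c**2/2
a(r, b) = -r/2 (a(r, b) = r*(-1/2*(-1)**2) = r*(-1/2*1) = r*(-1/2) = -r/2)
R = 9 (R = -1/2*6*(-3) = -3*(-3) = 9)
sqrt(R*(U - 1*(-64)) + u(-3)) = sqrt(9*(-11 - 1*(-64)) - 2) = sqrt(9*(-11 + 64) - 2) = sqrt(9*53 - 2) = sqrt(477 - 2) = sqrt(475) = 5*sqrt(19)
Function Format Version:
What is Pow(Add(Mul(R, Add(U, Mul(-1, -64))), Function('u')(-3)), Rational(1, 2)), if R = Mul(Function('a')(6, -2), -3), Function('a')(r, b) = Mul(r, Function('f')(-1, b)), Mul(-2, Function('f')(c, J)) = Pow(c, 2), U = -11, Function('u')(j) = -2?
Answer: Mul(5, Pow(19, Rational(1, 2))) ≈ 21.794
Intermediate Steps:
Function('f')(c, J) = Mul(Rational(-1, 2), Pow(c, 2))
Function('a')(r, b) = Mul(Rational(-1, 2), r) (Function('a')(r, b) = Mul(r, Mul(Rational(-1, 2), Pow(-1, 2))) = Mul(r, Mul(Rational(-1, 2), 1)) = Mul(r, Rational(-1, 2)) = Mul(Rational(-1, 2), r))
R = 9 (R = Mul(Mul(Rational(-1, 2), 6), -3) = Mul(-3, -3) = 9)
Pow(Add(Mul(R, Add(U, Mul(-1, -64))), Function('u')(-3)), Rational(1, 2)) = Pow(Add(Mul(9, Add(-11, Mul(-1, -64))), -2), Rational(1, 2)) = Pow(Add(Mul(9, Add(-11, 64)), -2), Rational(1, 2)) = Pow(Add(Mul(9, 53), -2), Rational(1, 2)) = Pow(Add(477, -2), Rational(1, 2)) = Pow(475, Rational(1, 2)) = Mul(5, Pow(19, Rational(1, 2)))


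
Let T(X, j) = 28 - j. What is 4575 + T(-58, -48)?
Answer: 4651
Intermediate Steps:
4575 + T(-58, -48) = 4575 + (28 - 1*(-48)) = 4575 + (28 + 48) = 4575 + 76 = 4651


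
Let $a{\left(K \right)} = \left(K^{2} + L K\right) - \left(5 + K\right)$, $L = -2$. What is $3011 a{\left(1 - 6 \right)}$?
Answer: $105385$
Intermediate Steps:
$a{\left(K \right)} = -5 + K^{2} - 3 K$ ($a{\left(K \right)} = \left(K^{2} - 2 K\right) - \left(5 + K\right) = -5 + K^{2} - 3 K$)
$3011 a{\left(1 - 6 \right)} = 3011 \left(-5 + \left(1 - 6\right)^{2} - 3 \left(1 - 6\right)\right) = 3011 \left(-5 + \left(-5\right)^{2} - -15\right) = 3011 \left(-5 + 25 + 15\right) = 3011 \cdot 35 = 105385$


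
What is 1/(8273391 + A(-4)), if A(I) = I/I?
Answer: 1/8273392 ≈ 1.2087e-7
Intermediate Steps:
A(I) = 1
1/(8273391 + A(-4)) = 1/(8273391 + 1) = 1/8273392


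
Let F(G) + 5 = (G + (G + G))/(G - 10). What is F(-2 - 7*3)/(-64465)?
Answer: 32/709115 ≈ 4.5127e-5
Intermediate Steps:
F(G) = -5 + 3*G/(-10 + G) (F(G) = -5 + (G + (G + G))/(G - 10) = -5 + (G + 2*G)/(-10 + G) = -5 + (3*G)/(-10 + G) = -5 + 3*G/(-10 + G))
F(-2 - 7*3)/(-64465) = (2*(25 - (-2 - 7*3))/(-10 + (-2 - 7*3)))/(-64465) = (2*(25 - (-2 - 21))/(-10 + (-2 - 21)))*(-1/64465) = (2*(25 - 1*(-23))/(-10 - 23))*(-1/64465) = (2*(25 + 23)/(-33))*(-1/64465) = (2*(-1/33)*48)*(-1/64465) = -32/11*(-1/64465) = 32/709115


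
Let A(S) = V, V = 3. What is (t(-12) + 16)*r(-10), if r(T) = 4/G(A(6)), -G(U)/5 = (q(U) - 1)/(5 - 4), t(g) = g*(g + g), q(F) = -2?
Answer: 1216/15 ≈ 81.067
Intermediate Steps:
A(S) = 3
t(g) = 2*g² (t(g) = g*(2*g) = 2*g²)
G(U) = 15 (G(U) = -5*(-2 - 1)/(5 - 4) = -(-15)/1 = -(-15) = -5*(-3) = 15)
r(T) = 4/15
(t(-12) + 16)*r(-10) = (2*(-12)² + 16)*(4/15) = (2*144 + 16)*(4/15) = (288 + 16)*(4/15) = 304*(4/15) = 1216/15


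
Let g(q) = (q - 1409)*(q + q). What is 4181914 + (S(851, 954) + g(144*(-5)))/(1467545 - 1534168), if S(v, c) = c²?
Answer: 278607680546/66623 ≈ 4.1819e+6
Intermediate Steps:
g(q) = 2*q*(-1409 + q) (g(q) = (-1409 + q)*(2*q) = 2*q*(-1409 + q))
4181914 + (S(851, 954) + g(144*(-5)))/(1467545 - 1534168) = 4181914 + (954² + 2*(144*(-5))*(-1409 + 144*(-5)))/(1467545 - 1534168) = 4181914 + (910116 + 2*(-720)*(-1409 - 720))/(-66623) = 4181914 + (910116 + 2*(-720)*(-2129))*(-1/66623) = 4181914 + (910116 + 3065760)*(-1/66623) = 4181914 + 3975876*(-1/66623) = 4181914 - 3975876/66623 = 278607680546/66623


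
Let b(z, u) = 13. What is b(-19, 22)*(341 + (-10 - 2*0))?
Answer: 4303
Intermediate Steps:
b(-19, 22)*(341 + (-10 - 2*0)) = 13*(341 + (-10 - 2*0)) = 13*(341 + (-10 + 0)) = 13*(341 - 10) = 13*331 = 4303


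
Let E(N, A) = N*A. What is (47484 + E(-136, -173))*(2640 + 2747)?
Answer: 382541644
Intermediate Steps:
E(N, A) = A*N
(47484 + E(-136, -173))*(2640 + 2747) = (47484 - 173*(-136))*(2640 + 2747) = (47484 + 23528)*5387 = 71012*5387 = 382541644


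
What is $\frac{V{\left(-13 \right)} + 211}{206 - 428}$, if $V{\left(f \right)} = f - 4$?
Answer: $- \frac{97}{111} \approx -0.87387$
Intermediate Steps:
$V{\left(f \right)} = -4 + f$
$\frac{V{\left(-13 \right)} + 211}{206 - 428} = \frac{\left(-4 - 13\right) + 211}{206 - 428} = \frac{-17 + 211}{-222} = 194 \left(- \frac{1}{222}\right) = - \frac{97}{111}$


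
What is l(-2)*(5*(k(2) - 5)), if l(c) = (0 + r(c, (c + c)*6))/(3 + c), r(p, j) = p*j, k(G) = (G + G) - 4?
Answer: -1200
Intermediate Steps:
k(G) = -4 + 2*G (k(G) = 2*G - 4 = -4 + 2*G)
r(p, j) = j*p
l(c) = 12*c²/(3 + c) (l(c) = (0 + ((c + c)*6)*c)/(3 + c) = (0 + ((2*c)*6)*c)/(3 + c) = (0 + (12*c)*c)/(3 + c) = (0 + 12*c²)/(3 + c) = (12*c²)/(3 + c) = 12*c²/(3 + c))
l(-2)*(5*(k(2) - 5)) = (12*(-2)²/(3 - 2))*(5*((-4 + 2*2) - 5)) = (12*4/1)*(5*((-4 + 4) - 5)) = (12*4*1)*(5*(0 - 5)) = 48*(5*(-5)) = 48*(-25) = -1200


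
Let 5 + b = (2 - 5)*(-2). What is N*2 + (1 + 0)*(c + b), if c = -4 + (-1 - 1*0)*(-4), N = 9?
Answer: 19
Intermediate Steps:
c = 0 (c = -4 + (-1 + 0)*(-4) = -4 - 1*(-4) = -4 + 4 = 0)
b = 1 (b = -5 + (2 - 5)*(-2) = -5 - 3*(-2) = -5 + 6 = 1)
N*2 + (1 + 0)*(c + b) = 9*2 + (1 + 0)*(0 + 1) = 18 + 1*1 = 18 + 1 = 19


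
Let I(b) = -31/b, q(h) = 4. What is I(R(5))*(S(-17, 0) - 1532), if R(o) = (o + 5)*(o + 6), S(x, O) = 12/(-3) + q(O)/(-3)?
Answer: 71486/165 ≈ 433.25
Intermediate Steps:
S(x, O) = -16/3 (S(x, O) = 12/(-3) + 4/(-3) = 12*(-⅓) + 4*(-⅓) = -4 - 4/3 = -16/3)
R(o) = (5 + o)*(6 + o)
I(R(5))*(S(-17, 0) - 1532) = (-31/(30 + 5² + 11*5))*(-16/3 - 1532) = -31/(30 + 25 + 55)*(-4612/3) = -31/110*(-4612/3) = 71486/165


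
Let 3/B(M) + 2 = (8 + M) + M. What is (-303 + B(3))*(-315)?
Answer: 381465/4 ≈ 95366.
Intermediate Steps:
B(M) = 3/(6 + 2*M) (B(M) = 3/(-2 + ((8 + M) + M)) = 3/(-2 + (8 + 2*M)) = 3/(6 + 2*M))
(-303 + B(3))*(-315) = (-303 + 3/(2*(3 + 3)))*(-315) = (-303 + (3/2)/6)*(-315) = (-303 + (3/2)*(1/6))*(-315) = (-303 + 1/4)*(-315) = -1211/4*(-315) = 381465/4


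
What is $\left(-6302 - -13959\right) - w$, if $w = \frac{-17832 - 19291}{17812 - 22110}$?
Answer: $\frac{32872663}{4298} \approx 7648.4$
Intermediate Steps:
$w = \frac{37123}{4298}$ ($w = - \frac{37123}{-4298} = \left(-37123\right) \left(- \frac{1}{4298}\right) = \frac{37123}{4298} \approx 8.6373$)
$\left(-6302 - -13959\right) - w = \left(-6302 - -13959\right) - \frac{37123}{4298} = \left(-6302 + 13959\right) - \frac{37123}{4298} = 7657 - \frac{37123}{4298} = \frac{32872663}{4298}$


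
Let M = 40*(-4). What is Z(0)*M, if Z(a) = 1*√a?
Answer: 0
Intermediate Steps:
Z(a) = √a
M = -160
Z(0)*M = √0*(-160) = 0*(-160) = 0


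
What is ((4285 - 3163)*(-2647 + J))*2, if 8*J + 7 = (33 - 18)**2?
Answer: -5878719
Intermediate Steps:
J = 109/4 (J = -7/8 + (33 - 18)**2/8 = -7/8 + (1/8)*15**2 = -7/8 + (1/8)*225 = -7/8 + 225/8 = 109/4 ≈ 27.250)
((4285 - 3163)*(-2647 + J))*2 = ((4285 - 3163)*(-2647 + 109/4))*2 = (1122*(-10479/4))*2 = -5878719/2*2 = -5878719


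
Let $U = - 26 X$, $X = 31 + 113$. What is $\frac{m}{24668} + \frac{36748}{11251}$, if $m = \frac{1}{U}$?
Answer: $\frac{3393934730765}{1039108516992} \approx 3.2662$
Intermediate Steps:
$X = 144$
$U = -3744$ ($U = \left(-26\right) 144 = -3744$)
$m = - \frac{1}{3744}$ ($m = \frac{1}{-3744} = - \frac{1}{3744} \approx -0.00026709$)
$\frac{m}{24668} + \frac{36748}{11251} = - \frac{1}{3744 \cdot 24668} + \frac{36748}{11251} = \left(- \frac{1}{3744}\right) \frac{1}{24668} + 36748 \cdot \frac{1}{11251} = - \frac{1}{92356992} + \frac{36748}{11251} = \frac{3393934730765}{1039108516992}$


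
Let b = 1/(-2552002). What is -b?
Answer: 1/2552002 ≈ 3.9185e-7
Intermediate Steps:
b = -1/2552002 ≈ -3.9185e-7
-b = -1*(-1/2552002) = 1/2552002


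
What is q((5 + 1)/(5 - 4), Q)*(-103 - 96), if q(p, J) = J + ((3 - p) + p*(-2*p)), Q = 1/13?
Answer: 193826/13 ≈ 14910.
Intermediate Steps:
Q = 1/13 ≈ 0.076923
q(p, J) = 3 + J - p - 2*p² (q(p, J) = J + ((3 - p) - 2*p²) = J + (3 - p - 2*p²) = 3 + J - p - 2*p²)
q((5 + 1)/(5 - 4), Q)*(-103 - 96) = (3 + 1/13 - (5 + 1)/(5 - 4) - 2*(5 + 1)²/(5 - 4)²)*(-103 - 96) = (3 + 1/13 - 6/1 - 2*(6/1)²)*(-199) = (3 + 1/13 - 6 - 2*(6*1)²)*(-199) = (3 + 1/13 - 1*6 - 2*6²)*(-199) = (3 + 1/13 - 6 - 2*36)*(-199) = (3 + 1/13 - 6 - 72)*(-199) = -974/13*(-199) = 193826/13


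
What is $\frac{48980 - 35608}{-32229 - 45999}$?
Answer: $- \frac{3343}{19557} \approx -0.17094$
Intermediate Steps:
$\frac{48980 - 35608}{-32229 - 45999} = \frac{13372}{-78228} = 13372 \left(- \frac{1}{78228}\right) = - \frac{3343}{19557}$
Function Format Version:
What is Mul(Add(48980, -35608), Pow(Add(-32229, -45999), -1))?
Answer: Rational(-3343, 19557) ≈ -0.17094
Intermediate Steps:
Mul(Add(48980, -35608), Pow(Add(-32229, -45999), -1)) = Mul(13372, Pow(-78228, -1)) = Mul(13372, Rational(-1, 78228)) = Rational(-3343, 19557)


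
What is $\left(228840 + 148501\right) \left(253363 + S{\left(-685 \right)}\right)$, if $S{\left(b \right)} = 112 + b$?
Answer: $95388031390$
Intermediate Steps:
$\left(228840 + 148501\right) \left(253363 + S{\left(-685 \right)}\right) = \left(228840 + 148501\right) \left(253363 + \left(112 - 685\right)\right) = 377341 \left(253363 - 573\right) = 377341 \cdot 252790 = 95388031390$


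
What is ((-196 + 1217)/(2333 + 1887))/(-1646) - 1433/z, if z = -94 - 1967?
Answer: 9951685679/14315953320 ≈ 0.69515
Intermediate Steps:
z = -2061
((-196 + 1217)/(2333 + 1887))/(-1646) - 1433/z = ((-196 + 1217)/(2333 + 1887))/(-1646) - 1433/(-2061) = (1021/4220)*(-1/1646) - 1433*(-1/2061) = (1021*(1/4220))*(-1/1646) + 1433/2061 = (1021/4220)*(-1/1646) + 1433/2061 = -1021/6946120 + 1433/2061 = 9951685679/14315953320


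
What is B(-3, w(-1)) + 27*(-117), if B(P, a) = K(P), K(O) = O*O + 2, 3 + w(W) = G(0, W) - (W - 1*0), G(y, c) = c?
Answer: -3148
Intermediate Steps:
w(W) = -3 (w(W) = -3 + (W - (W - 1*0)) = -3 + (W - (W + 0)) = -3 + (W - W) = -3 + 0 = -3)
K(O) = 2 + O² (K(O) = O² + 2 = 2 + O²)
B(P, a) = 2 + P²
B(-3, w(-1)) + 27*(-117) = (2 + (-3)²) + 27*(-117) = (2 + 9) - 3159 = 11 - 3159 = -3148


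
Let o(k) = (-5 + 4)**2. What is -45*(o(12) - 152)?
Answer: 6795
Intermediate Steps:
o(k) = 1 (o(k) = (-1)**2 = 1)
-45*(o(12) - 152) = -45*(1 - 152) = -45*(-151) = 6795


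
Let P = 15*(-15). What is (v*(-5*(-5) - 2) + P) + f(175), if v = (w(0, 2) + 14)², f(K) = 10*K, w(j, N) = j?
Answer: 6033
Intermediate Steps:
v = 196 (v = (0 + 14)² = 14² = 196)
P = -225
(v*(-5*(-5) - 2) + P) + f(175) = (196*(-5*(-5) - 2) - 225) + 10*175 = (196*(25 - 2) - 225) + 1750 = (196*23 - 225) + 1750 = (4508 - 225) + 1750 = 4283 + 1750 = 6033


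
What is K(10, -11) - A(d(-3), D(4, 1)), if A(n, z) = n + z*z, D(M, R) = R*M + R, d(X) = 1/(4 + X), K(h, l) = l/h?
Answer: -271/10 ≈ -27.100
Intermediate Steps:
D(M, R) = R + M*R (D(M, R) = M*R + R = R + M*R)
A(n, z) = n + z²
K(10, -11) - A(d(-3), D(4, 1)) = -11/10 - (1/(4 - 3) + (1*(1 + 4))²) = -11*⅒ - (1/1 + (1*5)²) = -11/10 - (1 + 5²) = -11/10 - (1 + 25) = -11/10 - 1*26 = -11/10 - 26 = -271/10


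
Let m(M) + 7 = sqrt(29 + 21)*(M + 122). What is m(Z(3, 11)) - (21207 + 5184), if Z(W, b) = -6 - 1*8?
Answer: -26398 + 540*sqrt(2) ≈ -25634.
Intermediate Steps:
Z(W, b) = -14 (Z(W, b) = -6 - 8 = -14)
m(M) = -7 + 5*sqrt(2)*(122 + M) (m(M) = -7 + sqrt(29 + 21)*(M + 122) = -7 + sqrt(50)*(122 + M) = -7 + (5*sqrt(2))*(122 + M) = -7 + 5*sqrt(2)*(122 + M))
m(Z(3, 11)) - (21207 + 5184) = (-7 + 610*sqrt(2) + 5*(-14)*sqrt(2)) - (21207 + 5184) = (-7 + 610*sqrt(2) - 70*sqrt(2)) - 1*26391 = (-7 + 540*sqrt(2)) - 26391 = -26398 + 540*sqrt(2)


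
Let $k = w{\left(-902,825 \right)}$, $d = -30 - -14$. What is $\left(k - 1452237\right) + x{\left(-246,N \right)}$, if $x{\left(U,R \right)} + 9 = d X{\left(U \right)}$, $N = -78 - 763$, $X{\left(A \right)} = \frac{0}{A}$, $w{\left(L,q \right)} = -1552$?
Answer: $-1453798$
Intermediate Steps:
$X{\left(A \right)} = 0$
$d = -16$ ($d = -30 + 14 = -16$)
$k = -1552$
$N = -841$
$x{\left(U,R \right)} = -9$ ($x{\left(U,R \right)} = -9 - 0 = -9 + 0 = -9$)
$\left(k - 1452237\right) + x{\left(-246,N \right)} = \left(-1552 - 1452237\right) - 9 = -1453789 - 9 = -1453798$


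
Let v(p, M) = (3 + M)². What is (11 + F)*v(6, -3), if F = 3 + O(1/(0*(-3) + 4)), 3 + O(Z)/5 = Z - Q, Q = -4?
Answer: 0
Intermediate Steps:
O(Z) = 5 + 5*Z (O(Z) = -15 + 5*(Z - 1*(-4)) = -15 + 5*(Z + 4) = -15 + 5*(4 + Z) = -15 + (20 + 5*Z) = 5 + 5*Z)
F = 37/4 (F = 3 + (5 + 5/(0*(-3) + 4)) = 3 + (5 + 5/(0 + 4)) = 3 + (5 + 5/4) = 3 + 25/4 = 37/4 ≈ 9.2500)
(11 + F)*v(6, -3) = (11 + 37/4)*(3 - 3)² = (81/4)*0² = (81/4)*0 = 0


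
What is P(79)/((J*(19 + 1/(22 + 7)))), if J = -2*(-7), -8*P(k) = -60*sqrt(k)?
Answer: 145*sqrt(79)/5152 ≈ 0.25015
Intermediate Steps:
P(k) = 15*sqrt(k)/2 (P(k) = -(-15)*sqrt(k)/2 = 15*sqrt(k)/2)
J = 14
P(79)/((J*(19 + 1/(22 + 7)))) = (15*sqrt(79)/2)/((14*(19 + 1/(22 + 7)))) = (15*sqrt(79)/2)/((14*(19 + 1/29))) = (15*sqrt(79)/2)/((14*(552/29))) = (15*sqrt(79)/2)/(7728/29) = (15*sqrt(79)/2)*(29/7728) = 145*sqrt(79)/5152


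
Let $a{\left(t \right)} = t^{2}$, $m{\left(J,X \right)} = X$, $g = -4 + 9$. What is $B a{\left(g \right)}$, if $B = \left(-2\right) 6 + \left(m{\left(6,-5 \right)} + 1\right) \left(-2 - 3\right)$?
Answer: $200$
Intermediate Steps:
$g = 5$
$B = 8$ ($B = \left(-2\right) 6 + \left(-5 + 1\right) \left(-2 - 3\right) = -12 - -20 = -12 + 20 = 8$)
$B a{\left(g \right)} = 8 \cdot 5^{2} = 8 \cdot 25 = 200$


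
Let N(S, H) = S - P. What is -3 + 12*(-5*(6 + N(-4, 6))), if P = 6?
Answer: 237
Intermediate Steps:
N(S, H) = -6 + S (N(S, H) = S - 1*6 = S - 6 = -6 + S)
-3 + 12*(-5*(6 + N(-4, 6))) = -3 + 12*(-5*(6 + (-6 - 4))) = -3 + 12*(-5*(6 - 10)) = -3 + 12*(-5*(-4)) = -3 + 12*20 = -3 + 240 = 237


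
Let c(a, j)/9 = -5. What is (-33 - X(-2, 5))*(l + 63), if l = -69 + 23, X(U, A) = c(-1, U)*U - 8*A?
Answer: -1411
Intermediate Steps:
c(a, j) = -45 (c(a, j) = 9*(-5) = -45)
X(U, A) = -45*U - 8*A
l = -46
(-33 - X(-2, 5))*(l + 63) = (-33 - (-45*(-2) - 8*5))*(-46 + 63) = (-33 - (90 - 40))*17 = (-33 - 1*50)*17 = (-33 - 50)*17 = -83*17 = -1411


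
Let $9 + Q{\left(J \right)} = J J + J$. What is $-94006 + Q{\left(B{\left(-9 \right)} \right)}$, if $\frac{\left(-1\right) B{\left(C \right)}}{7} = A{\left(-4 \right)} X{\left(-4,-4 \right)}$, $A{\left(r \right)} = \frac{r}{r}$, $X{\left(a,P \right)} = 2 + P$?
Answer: $-93805$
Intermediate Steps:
$A{\left(r \right)} = 1$
$B{\left(C \right)} = 14$ ($B{\left(C \right)} = - 7 \cdot 1 \left(2 - 4\right) = - 7 \cdot 1 \left(-2\right) = \left(-7\right) \left(-2\right) = 14$)
$Q{\left(J \right)} = -9 + J + J^{2}$ ($Q{\left(J \right)} = -9 + \left(J J + J\right) = -9 + \left(J^{2} + J\right) = -9 + \left(J + J^{2}\right) = -9 + J + J^{2}$)
$-94006 + Q{\left(B{\left(-9 \right)} \right)} = -94006 + \left(-9 + 14 + 14^{2}\right) = -94006 + \left(-9 + 14 + 196\right) = -94006 + 201 = -93805$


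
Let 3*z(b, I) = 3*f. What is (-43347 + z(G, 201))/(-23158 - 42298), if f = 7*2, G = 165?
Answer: 43333/65456 ≈ 0.66202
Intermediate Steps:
f = 14
z(b, I) = 14 (z(b, I) = (3*14)/3 = (⅓)*42 = 14)
(-43347 + z(G, 201))/(-23158 - 42298) = (-43347 + 14)/(-23158 - 42298) = -43333/(-65456) = -43333*(-1/65456) = 43333/65456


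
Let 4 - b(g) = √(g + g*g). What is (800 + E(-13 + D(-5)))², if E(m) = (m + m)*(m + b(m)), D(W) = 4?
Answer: 815428 + 192240*√2 ≈ 1.0873e+6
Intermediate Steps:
b(g) = 4 - √(g + g²) (b(g) = 4 - √(g + g*g) = 4 - √(g + g²))
E(m) = 2*m*(4 + m - √(m*(1 + m))) (E(m) = (m + m)*(m + (4 - √(m*(1 + m)))) = (2*m)*(4 + m - √(m*(1 + m))) = 2*m*(4 + m - √(m*(1 + m))))
(800 + E(-13 + D(-5)))² = (800 + 2*(-13 + 4)*(4 + (-13 + 4) - √((-13 + 4)*(1 + (-13 + 4)))))² = (800 + 2*(-9)*(4 - 9 - √(-9*(1 - 9))))² = (800 + 2*(-9)*(4 - 9 - √(-9*(-8))))² = (800 + 2*(-9)*(4 - 9 - √72))² = (800 + 2*(-9)*(4 - 9 - 6*√2))² = (800 + 2*(-9)*(-5 - 6*√2))² = (800 + (90 + 108*√2))² = (890 + 108*√2)²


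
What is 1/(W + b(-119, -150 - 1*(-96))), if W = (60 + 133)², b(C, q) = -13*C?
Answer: 1/38796 ≈ 2.5776e-5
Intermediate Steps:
W = 37249 (W = 193² = 37249)
1/(W + b(-119, -150 - 1*(-96))) = 1/(37249 - 13*(-119)) = 1/(37249 + 1547) = 1/38796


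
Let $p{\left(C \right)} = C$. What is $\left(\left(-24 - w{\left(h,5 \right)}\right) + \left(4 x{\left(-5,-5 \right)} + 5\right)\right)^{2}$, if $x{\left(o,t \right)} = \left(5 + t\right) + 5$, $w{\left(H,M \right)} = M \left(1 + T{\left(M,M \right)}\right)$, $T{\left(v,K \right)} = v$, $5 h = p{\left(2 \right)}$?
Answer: $841$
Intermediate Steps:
$h = \frac{2}{5}$ ($h = \frac{1}{5} \cdot 2 = \frac{2}{5} \approx 0.4$)
$w{\left(H,M \right)} = M \left(1 + M\right)$
$x{\left(o,t \right)} = 10 + t$
$\left(\left(-24 - w{\left(h,5 \right)}\right) + \left(4 x{\left(-5,-5 \right)} + 5\right)\right)^{2} = \left(\left(-24 - 5 \left(1 + 5\right)\right) + \left(4 \left(10 - 5\right) + 5\right)\right)^{2} = \left(\left(-24 - 5 \cdot 6\right) + \left(4 \cdot 5 + 5\right)\right)^{2} = \left(\left(-24 - 30\right) + \left(20 + 5\right)\right)^{2} = \left(\left(-24 - 30\right) + 25\right)^{2} = \left(-54 + 25\right)^{2} = \left(-29\right)^{2} = 841$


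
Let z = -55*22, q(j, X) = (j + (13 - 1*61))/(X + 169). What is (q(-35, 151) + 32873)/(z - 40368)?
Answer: -10519277/13304960 ≈ -0.79063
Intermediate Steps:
q(j, X) = (-48 + j)/(169 + X) (q(j, X) = (j + (13 - 61))/(169 + X) = (j - 48)/(169 + X) = (-48 + j)/(169 + X))
z = -1210
(q(-35, 151) + 32873)/(z - 40368) = ((-48 - 35)/(169 + 151) + 32873)/(-1210 - 40368) = (-83/320 + 32873)/(-41578) = ((1/320)*(-83) + 32873)*(-1/41578) = (-83/320 + 32873)*(-1/41578) = (10519277/320)*(-1/41578) = -10519277/13304960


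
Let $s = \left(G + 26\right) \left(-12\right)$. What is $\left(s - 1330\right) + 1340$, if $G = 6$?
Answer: $-374$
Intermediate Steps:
$s = -384$ ($s = \left(6 + 26\right) \left(-12\right) = 32 \left(-12\right) = -384$)
$\left(s - 1330\right) + 1340 = \left(-384 - 1330\right) + 1340 = -1714 + 1340 = -374$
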